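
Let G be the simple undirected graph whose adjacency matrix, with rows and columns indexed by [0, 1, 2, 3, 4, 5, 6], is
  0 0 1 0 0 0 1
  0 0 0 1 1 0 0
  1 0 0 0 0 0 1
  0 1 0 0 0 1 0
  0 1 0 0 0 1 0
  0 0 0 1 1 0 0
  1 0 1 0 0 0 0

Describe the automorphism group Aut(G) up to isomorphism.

D_4 × D_3

G has two connected components, {1, 3, 4, 5} and {0, 2, 6}; each is 2-regular, so G = C_4 ⊔ C_3. The components are non-isomorphic (different sizes), so Aut(G) = Aut(C_4) × Aut(C_3) = D_4 × D_3 of order 8·6 = 48.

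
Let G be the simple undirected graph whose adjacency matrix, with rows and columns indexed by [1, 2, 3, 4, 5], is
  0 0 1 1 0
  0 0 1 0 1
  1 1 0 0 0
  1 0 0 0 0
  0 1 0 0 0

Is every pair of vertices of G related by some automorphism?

No

Automorphisms preserve degree, but G has vertices of degree 1 and vertices of degree 2; no automorphism maps one to the other, so G is not vertex-transitive.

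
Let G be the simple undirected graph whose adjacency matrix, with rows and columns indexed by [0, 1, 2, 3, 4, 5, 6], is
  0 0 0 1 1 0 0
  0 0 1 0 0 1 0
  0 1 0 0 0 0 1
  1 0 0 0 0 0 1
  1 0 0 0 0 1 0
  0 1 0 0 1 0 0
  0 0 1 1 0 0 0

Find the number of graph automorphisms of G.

14

G is 2-regular and connected on 7 vertices, i.e. the cycle C_7. The automorphisms of the 7-cycle are exactly the symmetries of a regular 7-gon: the dihedral group D_7, |D_7| = 14.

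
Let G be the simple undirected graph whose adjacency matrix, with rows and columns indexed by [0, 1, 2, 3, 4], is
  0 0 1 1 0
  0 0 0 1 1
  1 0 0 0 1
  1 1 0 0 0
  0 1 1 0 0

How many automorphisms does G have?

Every vertex has degree 2 and the graph is connected, so G is the 5-cycle C_5. The automorphisms of the 5-cycle are exactly the symmetries of a regular 5-gon: the dihedral group D_5, |D_5| = 10.

10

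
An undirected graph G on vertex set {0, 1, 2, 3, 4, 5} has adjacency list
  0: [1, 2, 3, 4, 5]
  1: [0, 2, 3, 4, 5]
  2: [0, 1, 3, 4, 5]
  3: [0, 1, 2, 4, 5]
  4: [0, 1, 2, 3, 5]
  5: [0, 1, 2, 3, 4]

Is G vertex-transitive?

All 6 vertices are pairwise adjacent: G = K_6. Any permutation of the 6 vertices preserves K_6, so Aut(K_6) = S_6 of order 6! = 720. This group acts transitively on the 6 vertices.

Yes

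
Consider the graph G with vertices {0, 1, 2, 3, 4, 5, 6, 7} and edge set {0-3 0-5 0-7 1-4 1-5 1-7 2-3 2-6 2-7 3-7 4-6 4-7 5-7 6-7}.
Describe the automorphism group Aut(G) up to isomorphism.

the dihedral group of order 14

Vertex 7 is the unique vertex of degree 7; the remaining 7 vertices each have degree 3 and induce a cycle, so G is the wheel on 8 vertices with hub 7. With the hub fixed, the remaining symmetry is that of the rim cycle C_7, giving the dihedral group D_7.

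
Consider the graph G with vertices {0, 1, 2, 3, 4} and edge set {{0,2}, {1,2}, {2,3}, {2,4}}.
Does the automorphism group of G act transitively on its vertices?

No

Vertex 2 is the only vertex of degree 4, so every automorphism fixes it; G is not vertex-transitive.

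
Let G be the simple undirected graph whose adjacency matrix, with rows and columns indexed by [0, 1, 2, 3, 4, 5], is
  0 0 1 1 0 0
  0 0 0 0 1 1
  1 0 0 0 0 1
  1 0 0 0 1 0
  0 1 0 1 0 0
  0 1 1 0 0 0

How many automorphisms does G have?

G is 2-regular and connected on 6 vertices, i.e. the cycle C_6. The automorphisms of the 6-cycle are exactly the symmetries of a regular 6-gon: the dihedral group D_6, |D_6| = 12.

12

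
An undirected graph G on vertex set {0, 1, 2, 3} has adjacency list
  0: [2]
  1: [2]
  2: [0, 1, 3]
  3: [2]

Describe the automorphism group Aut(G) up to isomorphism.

the symmetric group on 3 letters

Vertex 2 has degree 3 and every other vertex has degree 1, so G is the star K_{1,3} with centre 2. Any automorphism fixes the centre and permutes the 3 leaves freely, so Aut(G) ≅ S_3 of order 3! = 6.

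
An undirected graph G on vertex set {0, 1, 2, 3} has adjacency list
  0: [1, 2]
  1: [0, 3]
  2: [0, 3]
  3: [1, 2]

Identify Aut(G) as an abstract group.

G is 2-regular and bipartite on 2^2 = 4 vertices with girth 4; it is the hypercube graph Q_2. The symmetry group of the 2-cube is the hyperoctahedral group B_2 = Z_2 ≀ S_2, of order 2^2·2! = 8.

Z_2^2 ⋊ S_2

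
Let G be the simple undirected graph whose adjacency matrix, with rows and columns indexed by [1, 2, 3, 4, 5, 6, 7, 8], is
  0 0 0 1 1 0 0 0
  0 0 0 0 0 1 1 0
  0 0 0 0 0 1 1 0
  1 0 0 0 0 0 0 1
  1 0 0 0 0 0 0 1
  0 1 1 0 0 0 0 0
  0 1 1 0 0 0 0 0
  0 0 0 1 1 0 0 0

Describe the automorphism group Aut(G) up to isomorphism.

(D_4 × D_4) ⋊ Z_2

G has two connected components, {1, 4, 5, 8} and {2, 3, 6, 7}; each is 2-regular, so G = C_4 ⊔ C_4. Aut of a disjoint union of two copies of C_4 is the wreath product D_4 ≀ Z_2, of order 2·8² = 128.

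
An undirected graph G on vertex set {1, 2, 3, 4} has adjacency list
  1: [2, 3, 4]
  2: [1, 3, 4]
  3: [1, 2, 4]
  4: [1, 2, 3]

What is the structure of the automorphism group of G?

Every vertex has degree 3, so G is the complete graph K_4. Any permutation of the 4 vertices preserves K_4, so Aut(K_4) = S_4 of order 4! = 24.

the symmetric group on 4 letters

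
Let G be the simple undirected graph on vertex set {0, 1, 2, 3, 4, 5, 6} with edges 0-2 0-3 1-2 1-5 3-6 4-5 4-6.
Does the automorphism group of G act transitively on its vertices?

Yes

Every vertex has degree 2 and the graph is connected, so G is the 7-cycle C_7. C_7 has 7 rotations and 7 reflections, so Aut(C_7) ≅ D_7 of order 14. Under this action every vertex can be carried to every other, so G is vertex-transitive.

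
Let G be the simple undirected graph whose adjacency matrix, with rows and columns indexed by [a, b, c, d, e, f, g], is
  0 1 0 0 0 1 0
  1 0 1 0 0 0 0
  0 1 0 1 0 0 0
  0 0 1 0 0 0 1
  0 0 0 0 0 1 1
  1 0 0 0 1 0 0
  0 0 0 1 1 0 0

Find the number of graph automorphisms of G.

Every vertex has degree 2 and the graph is connected, so G is the 7-cycle C_7. The automorphisms of the 7-cycle are exactly the symmetries of a regular 7-gon: the dihedral group D_7, |D_7| = 14.

14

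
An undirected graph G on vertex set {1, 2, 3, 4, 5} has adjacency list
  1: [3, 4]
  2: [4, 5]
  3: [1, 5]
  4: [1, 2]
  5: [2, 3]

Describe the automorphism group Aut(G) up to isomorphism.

the dihedral group of order 10

G is 2-regular and connected on 5 vertices, i.e. the cycle C_5. C_5 has 5 rotations and 5 reflections, so Aut(C_5) ≅ D_5 of order 10.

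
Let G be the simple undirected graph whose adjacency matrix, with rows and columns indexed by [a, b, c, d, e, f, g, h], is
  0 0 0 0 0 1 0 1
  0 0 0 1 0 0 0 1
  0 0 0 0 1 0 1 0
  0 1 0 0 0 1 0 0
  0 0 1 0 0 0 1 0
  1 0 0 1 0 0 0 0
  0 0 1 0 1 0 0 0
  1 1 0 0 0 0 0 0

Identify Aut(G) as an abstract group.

D_5 × D_3

G has two connected components, {a, b, d, f, h} and {c, e, g}; each is 2-regular, so G = C_5 ⊔ C_3. No automorphism exchanges components of different sizes, hence Aut(G) is the direct product D_5 × D_3, order 60.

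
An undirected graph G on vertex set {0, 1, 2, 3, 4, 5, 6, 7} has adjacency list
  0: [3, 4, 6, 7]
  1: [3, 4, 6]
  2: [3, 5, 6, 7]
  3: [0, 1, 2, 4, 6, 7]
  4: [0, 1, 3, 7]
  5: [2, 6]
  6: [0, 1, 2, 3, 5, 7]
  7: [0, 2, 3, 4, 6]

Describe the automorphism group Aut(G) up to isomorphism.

1

Degrees alone do not determine every vertex (e.g. 0 and 2 both have degree 4), but their neighbour-degree multisets differ: N(0) has degrees [4, 5, 6, 6] while N(2) has degrees [2, 5, 6, 6]. Repeating this refinement separates all vertices, so the only automorphism is the identity.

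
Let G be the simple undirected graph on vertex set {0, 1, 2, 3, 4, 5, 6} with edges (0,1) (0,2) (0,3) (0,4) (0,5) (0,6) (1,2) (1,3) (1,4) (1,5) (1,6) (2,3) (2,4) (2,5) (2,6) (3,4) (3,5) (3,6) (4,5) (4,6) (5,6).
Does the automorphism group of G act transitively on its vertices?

Yes

Every vertex has degree 6, so G is the complete graph K_7. Any permutation of the 7 vertices preserves K_7, so Aut(K_7) = S_7 of order 7! = 5040. This group acts transitively on the 7 vertices.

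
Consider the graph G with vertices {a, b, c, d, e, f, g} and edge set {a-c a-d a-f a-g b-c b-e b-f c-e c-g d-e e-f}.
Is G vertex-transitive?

No

Automorphisms preserve degree, but G has vertices of degree 2 and vertices of degree 4; no automorphism maps one to the other, so G is not vertex-transitive.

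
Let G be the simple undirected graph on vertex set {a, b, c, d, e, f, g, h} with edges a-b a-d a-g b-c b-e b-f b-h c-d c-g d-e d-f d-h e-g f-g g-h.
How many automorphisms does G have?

720

The vertices split by degree into {b, d, g} (degree 5) and {a, c, e, f, h} (degree 3); every edge runs between the two parts, so G is the complete bipartite graph K_{3,5}. Automorphisms preserve the bipartition setwise (since the parts differ in size) and act as S_3 × S_5 within it; |Aut| = 720.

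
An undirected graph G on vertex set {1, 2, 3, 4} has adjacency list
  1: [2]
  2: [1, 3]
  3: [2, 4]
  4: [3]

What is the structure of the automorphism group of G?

Z_2

The degree sequence is [1, 2, 2, 1]; the two degree-1 vertices 1 and 4 are the ends of a path, so G = P_4. A path has exactly one nontrivial symmetry — reversal — giving Aut(G) of order 2.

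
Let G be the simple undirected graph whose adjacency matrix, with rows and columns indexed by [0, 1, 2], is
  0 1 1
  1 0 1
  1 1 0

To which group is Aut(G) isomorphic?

All 3 vertices are pairwise adjacent: G = K_3. Any permutation of the 3 vertices preserves K_3, so Aut(K_3) = S_3 of order 3! = 6.

the symmetric group on 3 letters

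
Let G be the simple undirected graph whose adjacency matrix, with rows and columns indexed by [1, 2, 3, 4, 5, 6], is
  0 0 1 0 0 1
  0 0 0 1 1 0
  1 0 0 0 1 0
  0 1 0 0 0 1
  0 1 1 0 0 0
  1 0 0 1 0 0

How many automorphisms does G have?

12

G is 2-regular and connected on 6 vertices, i.e. the cycle C_6. The automorphisms of the 6-cycle are exactly the symmetries of a regular 6-gon: the dihedral group D_6, |D_6| = 12.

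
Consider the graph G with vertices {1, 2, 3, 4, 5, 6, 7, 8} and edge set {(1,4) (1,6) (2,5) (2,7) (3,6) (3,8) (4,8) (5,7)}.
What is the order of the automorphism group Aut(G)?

G has two connected components, {1, 3, 4, 6, 8} and {2, 5, 7}; each is 2-regular, so G = C_5 ⊔ C_3. The components are non-isomorphic (different sizes), so Aut(G) = Aut(C_3) × Aut(C_5) = D_3 × D_5 of order 6·10 = 60.

60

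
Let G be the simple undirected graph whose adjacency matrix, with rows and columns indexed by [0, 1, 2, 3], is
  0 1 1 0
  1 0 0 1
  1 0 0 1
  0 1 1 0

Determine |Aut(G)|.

Every vertex has degree 2 and the graph is connected, so G is the 4-cycle C_4. C_4 has 4 rotations and 4 reflections, so Aut(C_4) ≅ D_4 of order 8.

8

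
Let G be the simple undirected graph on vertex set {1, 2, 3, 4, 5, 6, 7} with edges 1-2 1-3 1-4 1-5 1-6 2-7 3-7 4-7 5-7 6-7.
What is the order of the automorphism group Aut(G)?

The vertices split by degree into {1, 7} (degree 5) and {2, 3, 4, 5, 6} (degree 2); every edge runs between the two parts, so G is the complete bipartite graph K_{2,5}. The parts have unequal sizes, so no automorphism swaps them; each part is permuted independently, giving S_2 × S_5 of order 2!·5! = 240.

240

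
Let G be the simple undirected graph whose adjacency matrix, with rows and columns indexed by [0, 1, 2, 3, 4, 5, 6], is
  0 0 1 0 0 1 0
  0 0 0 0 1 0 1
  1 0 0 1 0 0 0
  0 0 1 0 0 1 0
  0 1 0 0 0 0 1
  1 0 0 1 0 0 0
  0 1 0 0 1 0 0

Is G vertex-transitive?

G has two connected components, {0, 2, 3, 5} and {1, 4, 6}; each is 2-regular, so G = C_4 ⊔ C_3. The orbit of 0 under Aut(G) is {0, 2, 3, 5}, which does not contain 1, so G is not vertex-transitive.

No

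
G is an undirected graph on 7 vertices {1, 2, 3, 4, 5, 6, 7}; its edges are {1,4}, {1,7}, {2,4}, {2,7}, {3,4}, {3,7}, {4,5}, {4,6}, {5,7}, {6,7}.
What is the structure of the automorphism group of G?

S_2 × S_5

The vertices split by degree into {4, 7} (degree 5) and {1, 2, 3, 5, 6} (degree 2); every edge runs between the two parts, so G is the complete bipartite graph K_{2,5}. Automorphisms preserve the bipartition setwise (since the parts differ in size) and act as S_2 × S_5 within it; |Aut| = 240.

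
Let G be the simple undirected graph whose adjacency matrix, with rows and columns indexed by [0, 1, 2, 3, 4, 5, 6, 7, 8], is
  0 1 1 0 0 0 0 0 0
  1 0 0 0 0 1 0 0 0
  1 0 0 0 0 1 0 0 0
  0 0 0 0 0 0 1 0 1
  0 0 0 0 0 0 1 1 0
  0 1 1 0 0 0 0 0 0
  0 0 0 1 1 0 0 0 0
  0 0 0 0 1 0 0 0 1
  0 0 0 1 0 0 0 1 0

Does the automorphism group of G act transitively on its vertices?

No

G has two connected components, {3, 4, 6, 7, 8} and {0, 1, 2, 5}; each is 2-regular, so G = C_5 ⊔ C_4. The orbit of 0 under Aut(G) is {0, 1, 2, 5}, which does not contain 3, so G is not vertex-transitive.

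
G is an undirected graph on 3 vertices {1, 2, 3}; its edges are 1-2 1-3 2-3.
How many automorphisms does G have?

Every vertex has degree 2, so G is the complete graph K_3. Every bijection on the vertex set is an automorphism of K_3; hence Aut(K_3) ≅ S_3, order 6.

6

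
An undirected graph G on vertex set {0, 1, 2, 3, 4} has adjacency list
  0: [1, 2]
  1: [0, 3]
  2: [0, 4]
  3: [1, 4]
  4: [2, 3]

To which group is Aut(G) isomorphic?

D_5

Every vertex has degree 2 and the graph is connected, so G is the 5-cycle C_5. C_5 has 5 rotations and 5 reflections, so Aut(C_5) ≅ D_5 of order 10.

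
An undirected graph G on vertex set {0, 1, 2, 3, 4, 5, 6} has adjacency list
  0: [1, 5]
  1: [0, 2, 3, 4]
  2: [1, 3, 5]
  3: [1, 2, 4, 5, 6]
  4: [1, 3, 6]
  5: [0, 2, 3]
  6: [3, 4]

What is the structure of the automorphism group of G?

{e}

Degrees alone do not determine every vertex (e.g. 0 and 6 both have degree 2), but their neighbour-degree multisets differ: N(0) has degrees [3, 4] while N(6) has degrees [3, 5]. Repeating this refinement separates all vertices, so the only automorphism is the identity.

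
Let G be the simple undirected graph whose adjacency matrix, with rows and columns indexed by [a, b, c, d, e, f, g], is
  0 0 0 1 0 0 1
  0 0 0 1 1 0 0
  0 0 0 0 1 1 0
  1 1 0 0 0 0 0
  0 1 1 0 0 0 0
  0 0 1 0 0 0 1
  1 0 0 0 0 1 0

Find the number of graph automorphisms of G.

Every vertex has degree 2 and the graph is connected, so G is the 7-cycle C_7. C_7 has 7 rotations and 7 reflections, so Aut(C_7) ≅ D_7 of order 14.

14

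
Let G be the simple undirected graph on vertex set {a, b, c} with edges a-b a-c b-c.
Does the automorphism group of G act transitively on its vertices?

Yes

All 3 vertices are pairwise adjacent: G = K_3. Every bijection on the vertex set is an automorphism of K_3; hence Aut(K_3) ≅ S_3, order 6. This group acts transitively on the 3 vertices.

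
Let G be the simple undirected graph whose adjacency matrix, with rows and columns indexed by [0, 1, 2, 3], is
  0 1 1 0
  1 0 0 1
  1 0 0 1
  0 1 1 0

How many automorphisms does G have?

8

Every vertex has degree 2 and the graph is connected, so G is the 4-cycle C_4. C_4 has 4 rotations and 4 reflections, so Aut(C_4) ≅ D_4 of order 8.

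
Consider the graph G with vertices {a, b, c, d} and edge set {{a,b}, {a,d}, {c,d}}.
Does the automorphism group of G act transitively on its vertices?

No

Automorphisms preserve degree, but G has vertices of degree 1 and vertices of degree 2; no automorphism maps one to the other, so G is not vertex-transitive.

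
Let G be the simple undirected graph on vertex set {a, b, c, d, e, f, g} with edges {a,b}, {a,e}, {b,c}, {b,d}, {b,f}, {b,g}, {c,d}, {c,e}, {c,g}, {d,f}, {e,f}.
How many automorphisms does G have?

1

Degrees alone do not determine every vertex (e.g. a and g both have degree 2), but their neighbour-degree multisets differ: N(a) has degrees [3, 5] while N(g) has degrees [4, 5]. Repeating this refinement separates all vertices, so the only automorphism is the identity.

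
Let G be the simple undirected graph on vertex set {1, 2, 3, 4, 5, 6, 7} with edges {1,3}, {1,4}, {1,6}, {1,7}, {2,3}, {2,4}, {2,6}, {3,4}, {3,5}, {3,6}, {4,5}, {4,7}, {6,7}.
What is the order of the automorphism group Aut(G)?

1

Degrees alone do not determine every vertex (e.g. 1 and 6 both have degree 4), but their neighbour-degree multisets differ: N(1) has degrees [3, 4, 5, 5] while N(6) has degrees [3, 3, 4, 5]. Repeating this refinement separates all vertices, so the only automorphism is the identity.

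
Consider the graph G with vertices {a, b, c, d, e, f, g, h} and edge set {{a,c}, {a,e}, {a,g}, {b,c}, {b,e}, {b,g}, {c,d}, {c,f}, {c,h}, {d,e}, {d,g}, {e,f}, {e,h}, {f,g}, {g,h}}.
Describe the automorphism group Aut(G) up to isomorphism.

The vertices split by degree into {c, e, g} (degree 5) and {a, b, d, f, h} (degree 3); every edge runs between the two parts, so G is the complete bipartite graph K_{3,5}. The parts have unequal sizes, so no automorphism swaps them; each part is permuted independently, giving S_5 × S_3 of order 5!·3! = 720.

S_5 × S_3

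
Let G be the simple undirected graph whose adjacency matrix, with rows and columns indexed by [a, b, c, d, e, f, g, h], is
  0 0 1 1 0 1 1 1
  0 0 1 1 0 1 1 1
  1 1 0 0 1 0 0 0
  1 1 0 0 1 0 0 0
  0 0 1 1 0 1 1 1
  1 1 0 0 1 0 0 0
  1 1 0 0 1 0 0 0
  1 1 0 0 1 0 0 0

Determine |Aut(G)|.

The vertices split by degree into {a, b, e} (degree 5) and {c, d, f, g, h} (degree 3); every edge runs between the two parts, so G is the complete bipartite graph K_{3,5}. The parts have unequal sizes, so no automorphism swaps them; each part is permuted independently, giving S_3 × S_5 of order 3!·5! = 720.

720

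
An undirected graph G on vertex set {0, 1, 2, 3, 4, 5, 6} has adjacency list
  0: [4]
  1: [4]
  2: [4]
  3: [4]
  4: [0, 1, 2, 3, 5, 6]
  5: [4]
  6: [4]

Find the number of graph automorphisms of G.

Vertex 4 has degree 6 and every other vertex has degree 1, so G is the star K_{1,6} with centre 4. The 6 leaves are pairwise interchangeable while the centre is fixed, giving Aut(G) = S_6.

720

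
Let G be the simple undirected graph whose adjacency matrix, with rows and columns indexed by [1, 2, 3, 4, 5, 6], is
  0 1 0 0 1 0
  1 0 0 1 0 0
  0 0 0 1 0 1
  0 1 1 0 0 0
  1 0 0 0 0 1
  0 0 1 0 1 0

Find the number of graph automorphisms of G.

Every vertex has degree 2 and the graph is connected, so G is the 6-cycle C_6. The automorphisms of the 6-cycle are exactly the symmetries of a regular 6-gon: the dihedral group D_6, |D_6| = 12.

12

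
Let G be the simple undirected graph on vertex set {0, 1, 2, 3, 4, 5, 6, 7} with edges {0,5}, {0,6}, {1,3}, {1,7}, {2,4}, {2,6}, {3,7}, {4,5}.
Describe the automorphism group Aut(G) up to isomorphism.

G has two connected components, {0, 2, 4, 5, 6} and {1, 3, 7}; each is 2-regular, so G = C_5 ⊔ C_3. No automorphism exchanges components of different sizes, hence Aut(G) is the direct product D_3 × D_5, order 60.

D_3 × D_5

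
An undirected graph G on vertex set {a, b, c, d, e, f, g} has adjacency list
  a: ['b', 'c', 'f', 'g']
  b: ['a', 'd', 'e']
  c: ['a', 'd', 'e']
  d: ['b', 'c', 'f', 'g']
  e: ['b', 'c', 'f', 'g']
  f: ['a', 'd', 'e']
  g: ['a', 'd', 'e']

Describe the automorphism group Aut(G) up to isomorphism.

The vertices split by degree into {a, d, e} (degree 4) and {b, c, f, g} (degree 3); every edge runs between the two parts, so G is the complete bipartite graph K_{3,4}. The parts have unequal sizes, so no automorphism swaps them; each part is permuted independently, giving S_3 × S_4 of order 3!·4! = 144.

S_3 × S_4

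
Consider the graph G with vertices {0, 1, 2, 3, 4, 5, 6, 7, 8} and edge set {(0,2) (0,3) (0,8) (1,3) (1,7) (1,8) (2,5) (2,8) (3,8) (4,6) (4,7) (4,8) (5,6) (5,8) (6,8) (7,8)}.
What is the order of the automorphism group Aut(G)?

16

Vertex 8 is the unique vertex of degree 8; the remaining 8 vertices each have degree 3 and induce a cycle, so G is the wheel on 9 vertices with hub 8. Every automorphism fixes the hub and acts on the rim 8-cycle, so Aut(G) ≅ Aut(C_8) = D_8 of order 16.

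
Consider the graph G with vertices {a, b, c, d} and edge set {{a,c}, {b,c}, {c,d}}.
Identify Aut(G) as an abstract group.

S_3

Vertex c has degree 3 and every other vertex has degree 1, so G is the star K_{1,3} with centre c. The 3 leaves are pairwise interchangeable while the centre is fixed, giving Aut(G) = S_3.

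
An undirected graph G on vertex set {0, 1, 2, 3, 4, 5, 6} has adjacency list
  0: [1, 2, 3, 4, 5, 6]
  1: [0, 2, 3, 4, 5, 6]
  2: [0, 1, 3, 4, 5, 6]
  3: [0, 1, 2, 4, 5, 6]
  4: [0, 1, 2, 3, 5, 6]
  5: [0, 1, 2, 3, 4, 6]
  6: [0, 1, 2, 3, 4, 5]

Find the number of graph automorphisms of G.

5040

All 7 vertices are pairwise adjacent: G = K_7. Any permutation of the 7 vertices preserves K_7, so Aut(K_7) = S_7 of order 7! = 5040.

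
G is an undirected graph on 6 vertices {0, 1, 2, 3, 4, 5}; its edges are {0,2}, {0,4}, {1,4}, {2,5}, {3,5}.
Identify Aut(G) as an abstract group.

the cyclic group of order 2

The degree sequence is [2, 1, 2, 1, 2, 2]; the two degree-1 vertices 1 and 3 are the ends of a path, so G = P_6. The only nontrivial automorphism of a path is the end-to-end reflection, so Aut(G) ≅ Z_2.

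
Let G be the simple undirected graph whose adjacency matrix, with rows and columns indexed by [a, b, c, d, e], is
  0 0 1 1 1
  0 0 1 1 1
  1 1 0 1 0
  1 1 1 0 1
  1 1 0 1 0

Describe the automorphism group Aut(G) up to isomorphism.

Vertex d is the unique vertex of degree 4; the remaining 4 vertices each have degree 3 and induce a cycle, so G is the wheel on 5 vertices with hub d. With the hub fixed, the remaining symmetry is that of the rim cycle C_4, giving the dihedral group D_4.

D_4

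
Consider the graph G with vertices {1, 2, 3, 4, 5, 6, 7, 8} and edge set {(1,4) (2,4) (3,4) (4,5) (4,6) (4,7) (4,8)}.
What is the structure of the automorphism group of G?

S_7

Vertex 4 has degree 7 and every other vertex has degree 1, so G is the star K_{1,7} with centre 4. The 7 leaves are pairwise interchangeable while the centre is fixed, giving Aut(G) = S_7.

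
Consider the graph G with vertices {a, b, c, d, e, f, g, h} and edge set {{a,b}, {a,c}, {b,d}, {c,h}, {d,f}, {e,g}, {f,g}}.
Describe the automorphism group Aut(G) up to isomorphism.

the cyclic group of order 2

The degree sequence is [2, 2, 2, 2, 1, 2, 2, 1]; the two degree-1 vertices e and h are the ends of a path, so G = P_8. A path has exactly one nontrivial symmetry — reversal — giving Aut(G) of order 2.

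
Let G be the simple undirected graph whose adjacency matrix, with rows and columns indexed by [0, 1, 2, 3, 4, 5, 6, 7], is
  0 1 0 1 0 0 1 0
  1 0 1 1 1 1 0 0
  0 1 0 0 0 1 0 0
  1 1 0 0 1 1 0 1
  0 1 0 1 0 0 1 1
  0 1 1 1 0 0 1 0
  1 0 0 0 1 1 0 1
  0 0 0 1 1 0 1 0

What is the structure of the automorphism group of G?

Degrees alone do not determine every vertex (e.g. 0 and 7 both have degree 3), but their neighbour-degree multisets differ: N(0) has degrees [4, 5, 5] while N(7) has degrees [4, 4, 5]. Repeating this refinement separates all vertices, so the only automorphism is the identity.

the trivial group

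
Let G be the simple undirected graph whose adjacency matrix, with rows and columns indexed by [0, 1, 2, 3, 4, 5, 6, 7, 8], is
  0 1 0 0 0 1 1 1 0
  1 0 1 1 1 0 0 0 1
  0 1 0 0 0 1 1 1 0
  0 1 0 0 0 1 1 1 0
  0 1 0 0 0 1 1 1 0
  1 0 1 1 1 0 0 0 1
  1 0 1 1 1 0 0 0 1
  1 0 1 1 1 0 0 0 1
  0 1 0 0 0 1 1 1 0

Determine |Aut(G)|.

The vertices split by degree into {1, 5, 6, 7} (degree 5) and {0, 2, 3, 4, 8} (degree 4); every edge runs between the two parts, so G is the complete bipartite graph K_{4,5}. The parts have unequal sizes, so no automorphism swaps them; each part is permuted independently, giving S_5 × S_4 of order 5!·4! = 2880.

2880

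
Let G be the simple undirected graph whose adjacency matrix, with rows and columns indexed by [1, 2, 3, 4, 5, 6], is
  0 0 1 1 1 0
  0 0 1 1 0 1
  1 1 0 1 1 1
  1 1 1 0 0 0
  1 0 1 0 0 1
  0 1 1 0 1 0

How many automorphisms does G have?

Vertex 3 is the unique vertex of degree 5; the remaining 5 vertices each have degree 3 and induce a cycle, so G is the wheel on 6 vertices with hub 3. With the hub fixed, the remaining symmetry is that of the rim cycle C_5, giving the dihedral group D_5.

10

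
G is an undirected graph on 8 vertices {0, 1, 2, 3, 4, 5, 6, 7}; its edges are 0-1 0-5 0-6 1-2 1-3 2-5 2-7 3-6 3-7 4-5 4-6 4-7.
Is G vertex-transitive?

Yes

G is 3-regular and bipartite on 2^3 = 8 vertices with girth 4; it is the hypercube graph Q_3. Aut(Q_3) consists of the signed permutations of the 3 coordinate axes: 3! permutations times 2^3 sign flips, so |Aut| = 2^3·3! = 48. Under this action every vertex can be carried to every other, so G is vertex-transitive.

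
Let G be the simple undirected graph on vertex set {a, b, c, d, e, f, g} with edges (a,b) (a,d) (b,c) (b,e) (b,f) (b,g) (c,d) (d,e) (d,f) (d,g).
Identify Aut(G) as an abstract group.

S_5 × S_2

The vertices split by degree into {b, d} (degree 5) and {a, c, e, f, g} (degree 2); every edge runs between the two parts, so G is the complete bipartite graph K_{2,5}. Automorphisms preserve the bipartition setwise (since the parts differ in size) and act as S_5 × S_2 within it; |Aut| = 240.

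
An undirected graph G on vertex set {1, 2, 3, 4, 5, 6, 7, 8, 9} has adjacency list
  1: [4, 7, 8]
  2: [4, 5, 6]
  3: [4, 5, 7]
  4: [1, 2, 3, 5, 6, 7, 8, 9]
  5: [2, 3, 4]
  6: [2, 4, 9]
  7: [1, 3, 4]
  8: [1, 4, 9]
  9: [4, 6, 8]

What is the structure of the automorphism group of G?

D_8

Vertex 4 is the unique vertex of degree 8; the remaining 8 vertices each have degree 3 and induce a cycle, so G is the wheel on 9 vertices with hub 4. With the hub fixed, the remaining symmetry is that of the rim cycle C_8, giving the dihedral group D_8.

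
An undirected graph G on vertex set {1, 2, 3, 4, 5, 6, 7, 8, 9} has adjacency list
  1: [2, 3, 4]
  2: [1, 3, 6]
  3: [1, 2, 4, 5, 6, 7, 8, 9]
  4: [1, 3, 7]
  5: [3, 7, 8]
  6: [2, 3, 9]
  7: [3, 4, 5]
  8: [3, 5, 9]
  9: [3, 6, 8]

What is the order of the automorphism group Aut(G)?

Vertex 3 is the unique vertex of degree 8; the remaining 8 vertices each have degree 3 and induce a cycle, so G is the wheel on 9 vertices with hub 3. Every automorphism fixes the hub and acts on the rim 8-cycle, so Aut(G) ≅ Aut(C_8) = D_8 of order 16.

16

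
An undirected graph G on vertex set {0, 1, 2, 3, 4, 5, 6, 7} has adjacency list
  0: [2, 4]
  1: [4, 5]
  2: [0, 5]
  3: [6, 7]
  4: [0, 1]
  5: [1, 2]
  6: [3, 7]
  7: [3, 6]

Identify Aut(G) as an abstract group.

D_5 × D_3

G has two connected components, {0, 1, 2, 4, 5} and {3, 6, 7}; each is 2-regular, so G = C_5 ⊔ C_3. The components are non-isomorphic (different sizes), so Aut(G) = Aut(C_5) × Aut(C_3) = D_5 × D_3 of order 10·6 = 60.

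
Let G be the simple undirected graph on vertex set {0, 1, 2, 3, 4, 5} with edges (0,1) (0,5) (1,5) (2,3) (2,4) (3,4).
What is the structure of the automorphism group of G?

G has two connected components, {2, 3, 4} and {0, 1, 5}; each is 2-regular, so G = C_3 ⊔ C_3. Aut of a disjoint union of two copies of C_3 is the wreath product D_3 ≀ Z_2, of order 2·6² = 72.

D_3 ≀ Z_2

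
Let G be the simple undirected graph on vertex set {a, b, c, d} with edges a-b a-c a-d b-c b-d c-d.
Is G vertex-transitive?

All 4 vertices are pairwise adjacent: G = K_4. Any permutation of the 4 vertices preserves K_4, so Aut(K_4) = S_4 of order 4! = 24. Under this action every vertex can be carried to every other, so G is vertex-transitive.

Yes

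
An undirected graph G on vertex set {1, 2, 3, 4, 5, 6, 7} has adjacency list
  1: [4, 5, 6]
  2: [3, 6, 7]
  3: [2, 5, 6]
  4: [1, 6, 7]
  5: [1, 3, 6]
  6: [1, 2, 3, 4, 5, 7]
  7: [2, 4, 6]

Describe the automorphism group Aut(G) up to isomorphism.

Vertex 6 is the unique vertex of degree 6; the remaining 6 vertices each have degree 3 and induce a cycle, so G is the wheel on 7 vertices with hub 6. With the hub fixed, the remaining symmetry is that of the rim cycle C_6, giving the dihedral group D_6.

D_6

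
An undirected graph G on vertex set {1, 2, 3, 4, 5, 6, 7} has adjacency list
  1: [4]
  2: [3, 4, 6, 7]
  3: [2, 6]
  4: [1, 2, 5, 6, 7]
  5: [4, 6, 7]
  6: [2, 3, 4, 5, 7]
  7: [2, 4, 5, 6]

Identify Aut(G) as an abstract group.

Degrees alone do not determine every vertex (e.g. 2 and 7 both have degree 4), but their neighbour-degree multisets differ: N(2) has degrees [2, 4, 5, 5] while N(7) has degrees [3, 4, 5, 5]. Repeating this refinement separates all vertices, so the only automorphism is the identity.

the trivial group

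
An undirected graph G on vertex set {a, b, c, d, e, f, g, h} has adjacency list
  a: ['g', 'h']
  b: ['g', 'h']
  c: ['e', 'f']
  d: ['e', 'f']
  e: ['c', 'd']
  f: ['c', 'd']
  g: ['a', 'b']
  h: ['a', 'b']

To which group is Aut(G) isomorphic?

(D_4 × D_4) ⋊ Z_2

G has two connected components, {a, b, g, h} and {c, d, e, f}; each is 2-regular, so G = C_4 ⊔ C_4. Aut of a disjoint union of two copies of C_4 is the wreath product D_4 ≀ Z_2, of order 2·8² = 128.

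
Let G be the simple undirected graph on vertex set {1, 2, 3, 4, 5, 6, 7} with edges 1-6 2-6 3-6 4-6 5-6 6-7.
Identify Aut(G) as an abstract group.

Vertex 6 has degree 6 and every other vertex has degree 1, so G is the star K_{1,6} with centre 6. The 6 leaves are pairwise interchangeable while the centre is fixed, giving Aut(G) = S_6.

the symmetric group on 6 letters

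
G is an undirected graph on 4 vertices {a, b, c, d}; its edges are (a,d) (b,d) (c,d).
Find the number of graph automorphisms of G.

6

Vertex d has degree 3 and every other vertex has degree 1, so G is the star K_{1,3} with centre d. The 3 leaves are pairwise interchangeable while the centre is fixed, giving Aut(G) = S_3.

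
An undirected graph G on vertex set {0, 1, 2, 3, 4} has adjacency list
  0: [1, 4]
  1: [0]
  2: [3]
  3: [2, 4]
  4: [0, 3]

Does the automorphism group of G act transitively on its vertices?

Automorphisms preserve degree, but G has vertices of degree 1 and vertices of degree 2; no automorphism maps one to the other, so G is not vertex-transitive.

No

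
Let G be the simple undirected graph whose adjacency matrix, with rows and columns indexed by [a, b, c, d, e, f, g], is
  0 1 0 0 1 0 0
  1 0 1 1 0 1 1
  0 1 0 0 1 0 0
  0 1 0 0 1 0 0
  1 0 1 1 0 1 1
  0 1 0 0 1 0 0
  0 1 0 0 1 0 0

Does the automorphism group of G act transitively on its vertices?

No

Automorphisms preserve degree, but G has vertices of degree 2 and vertices of degree 5; no automorphism maps one to the other, so G is not vertex-transitive.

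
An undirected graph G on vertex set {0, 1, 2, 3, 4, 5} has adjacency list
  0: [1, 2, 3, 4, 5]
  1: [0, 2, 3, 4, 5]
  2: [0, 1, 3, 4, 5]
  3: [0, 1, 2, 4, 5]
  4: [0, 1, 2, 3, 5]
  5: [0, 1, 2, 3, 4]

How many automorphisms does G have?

Every vertex has degree 5, so G is the complete graph K_6. Every bijection on the vertex set is an automorphism of K_6; hence Aut(K_6) ≅ S_6, order 720.

720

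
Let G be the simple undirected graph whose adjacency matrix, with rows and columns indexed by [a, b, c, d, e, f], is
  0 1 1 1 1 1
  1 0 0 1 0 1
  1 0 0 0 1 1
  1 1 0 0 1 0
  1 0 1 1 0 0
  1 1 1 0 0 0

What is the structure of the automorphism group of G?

Vertex a is the unique vertex of degree 5; the remaining 5 vertices each have degree 3 and induce a cycle, so G is the wheel on 6 vertices with hub a. With the hub fixed, the remaining symmetry is that of the rim cycle C_5, giving the dihedral group D_5.

the dihedral group of order 10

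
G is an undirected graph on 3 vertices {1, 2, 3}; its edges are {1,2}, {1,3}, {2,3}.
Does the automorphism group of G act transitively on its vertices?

Yes

Every vertex has degree 2, so G is the complete graph K_3. Any permutation of the 3 vertices preserves K_3, so Aut(K_3) = S_3 of order 3! = 6. This group acts transitively on the 3 vertices.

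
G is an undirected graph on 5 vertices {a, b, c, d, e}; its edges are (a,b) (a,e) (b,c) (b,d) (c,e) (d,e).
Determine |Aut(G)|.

12

The vertices split by degree into {b, e} (degree 3) and {a, c, d} (degree 2); every edge runs between the two parts, so G is the complete bipartite graph K_{2,3}. The parts have unequal sizes, so no automorphism swaps them; each part is permuted independently, giving S_3 × S_2 of order 3!·2! = 12.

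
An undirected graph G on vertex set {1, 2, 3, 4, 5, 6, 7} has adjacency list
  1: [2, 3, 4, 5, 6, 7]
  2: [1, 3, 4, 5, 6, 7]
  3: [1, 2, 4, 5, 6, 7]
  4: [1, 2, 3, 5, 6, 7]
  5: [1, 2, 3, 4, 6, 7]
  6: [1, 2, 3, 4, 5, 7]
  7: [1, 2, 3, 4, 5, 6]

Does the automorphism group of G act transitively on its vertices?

Yes

All 7 vertices are pairwise adjacent: G = K_7. Any permutation of the 7 vertices preserves K_7, so Aut(K_7) = S_7 of order 7! = 5040. Under this action every vertex can be carried to every other, so G is vertex-transitive.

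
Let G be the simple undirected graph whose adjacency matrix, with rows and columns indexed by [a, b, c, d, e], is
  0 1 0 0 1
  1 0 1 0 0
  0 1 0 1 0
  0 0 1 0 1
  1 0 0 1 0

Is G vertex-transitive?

Every vertex has degree 2 and the graph is connected, so G is the 5-cycle C_5. The automorphisms of the 5-cycle are exactly the symmetries of a regular 5-gon: the dihedral group D_5, |D_5| = 10. Under this action every vertex can be carried to every other, so G is vertex-transitive.

Yes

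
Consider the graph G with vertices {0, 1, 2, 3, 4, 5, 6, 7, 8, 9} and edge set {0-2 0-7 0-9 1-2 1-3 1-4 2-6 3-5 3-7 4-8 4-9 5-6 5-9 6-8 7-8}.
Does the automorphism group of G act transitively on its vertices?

G is 3-regular on 10 vertices with no triangles and no 4-cycles (girth 5): this is the Petersen graph. It is a classical fact that the Petersen graph has automorphism group S_5 (order 120), arising from its description as the Kneser graph K(5,2). Under this action every vertex can be carried to every other, so G is vertex-transitive.

Yes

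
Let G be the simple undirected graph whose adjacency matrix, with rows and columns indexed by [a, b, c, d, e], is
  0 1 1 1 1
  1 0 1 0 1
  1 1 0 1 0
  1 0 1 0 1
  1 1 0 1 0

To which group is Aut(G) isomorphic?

Vertex a is the unique vertex of degree 4; the remaining 4 vertices each have degree 3 and induce a cycle, so G is the wheel on 5 vertices with hub a. With the hub fixed, the remaining symmetry is that of the rim cycle C_4, giving the dihedral group D_4.

the dihedral group of order 8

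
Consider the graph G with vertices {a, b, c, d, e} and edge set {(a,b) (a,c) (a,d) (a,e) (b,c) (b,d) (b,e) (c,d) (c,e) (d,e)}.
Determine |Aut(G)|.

All 5 vertices are pairwise adjacent: G = K_5. Every bijection on the vertex set is an automorphism of K_5; hence Aut(K_5) ≅ S_5, order 120.

120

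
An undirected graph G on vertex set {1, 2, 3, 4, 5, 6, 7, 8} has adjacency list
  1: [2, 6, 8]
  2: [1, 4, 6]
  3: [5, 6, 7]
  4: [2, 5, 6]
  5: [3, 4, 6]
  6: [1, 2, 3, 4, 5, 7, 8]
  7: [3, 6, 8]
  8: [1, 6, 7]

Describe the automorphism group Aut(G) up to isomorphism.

Vertex 6 is the unique vertex of degree 7; the remaining 7 vertices each have degree 3 and induce a cycle, so G is the wheel on 8 vertices with hub 6. Every automorphism fixes the hub and acts on the rim 7-cycle, so Aut(G) ≅ Aut(C_7) = D_7 of order 14.

D_7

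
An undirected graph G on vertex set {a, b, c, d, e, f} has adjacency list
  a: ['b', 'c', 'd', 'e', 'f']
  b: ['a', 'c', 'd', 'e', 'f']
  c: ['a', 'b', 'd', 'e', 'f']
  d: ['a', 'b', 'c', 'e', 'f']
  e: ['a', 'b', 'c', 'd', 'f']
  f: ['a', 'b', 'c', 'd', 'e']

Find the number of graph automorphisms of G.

720

All 6 vertices are pairwise adjacent: G = K_6. Every bijection on the vertex set is an automorphism of K_6; hence Aut(K_6) ≅ S_6, order 720.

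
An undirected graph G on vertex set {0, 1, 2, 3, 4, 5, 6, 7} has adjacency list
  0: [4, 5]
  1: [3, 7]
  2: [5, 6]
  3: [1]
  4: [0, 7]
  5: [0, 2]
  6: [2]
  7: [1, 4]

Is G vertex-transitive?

No

Automorphisms preserve degree, but G has vertices of degree 1 and vertices of degree 2; no automorphism maps one to the other, so G is not vertex-transitive.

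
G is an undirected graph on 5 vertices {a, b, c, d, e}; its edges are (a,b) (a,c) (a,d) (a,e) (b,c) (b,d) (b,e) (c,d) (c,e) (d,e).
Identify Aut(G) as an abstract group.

Every vertex has degree 4, so G is the complete graph K_5. Every bijection on the vertex set is an automorphism of K_5; hence Aut(K_5) ≅ S_5, order 120.

the symmetric group on 5 letters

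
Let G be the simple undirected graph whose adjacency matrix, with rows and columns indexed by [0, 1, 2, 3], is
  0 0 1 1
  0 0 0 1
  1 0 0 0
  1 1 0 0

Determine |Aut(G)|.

The degree sequence is [2, 1, 1, 2]; the two degree-1 vertices 1 and 2 are the ends of a path, so G = P_4. The only nontrivial automorphism of a path is the end-to-end reflection, so Aut(G) ≅ Z_2.

2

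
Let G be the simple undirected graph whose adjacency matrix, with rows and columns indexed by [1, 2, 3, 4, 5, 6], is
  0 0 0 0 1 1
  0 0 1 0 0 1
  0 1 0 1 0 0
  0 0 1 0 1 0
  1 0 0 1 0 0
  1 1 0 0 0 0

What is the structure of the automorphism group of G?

Every vertex has degree 2 and the graph is connected, so G is the 6-cycle C_6. C_6 has 6 rotations and 6 reflections, so Aut(C_6) ≅ D_6 of order 12.

D_6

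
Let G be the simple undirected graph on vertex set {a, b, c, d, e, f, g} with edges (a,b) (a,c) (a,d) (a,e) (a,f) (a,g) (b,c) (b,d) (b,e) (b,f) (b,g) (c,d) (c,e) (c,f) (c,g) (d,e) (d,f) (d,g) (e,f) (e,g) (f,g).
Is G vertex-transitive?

Yes

Every vertex has degree 6, so G is the complete graph K_7. Any permutation of the 7 vertices preserves K_7, so Aut(K_7) = S_7 of order 7! = 5040. Under this action every vertex can be carried to every other, so G is vertex-transitive.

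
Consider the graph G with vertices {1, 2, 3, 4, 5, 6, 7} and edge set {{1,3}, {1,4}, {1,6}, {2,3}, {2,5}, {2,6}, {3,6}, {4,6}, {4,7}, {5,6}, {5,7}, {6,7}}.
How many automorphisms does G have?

12

Vertex 6 is the unique vertex of degree 6; the remaining 6 vertices each have degree 3 and induce a cycle, so G is the wheel on 7 vertices with hub 6. Every automorphism fixes the hub and acts on the rim 6-cycle, so Aut(G) ≅ Aut(C_6) = D_6 of order 12.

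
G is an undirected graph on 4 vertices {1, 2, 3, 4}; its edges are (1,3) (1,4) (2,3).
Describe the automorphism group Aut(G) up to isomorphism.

The degree sequence is [2, 1, 2, 1]; the two degree-1 vertices 2 and 4 are the ends of a path, so G = P_4. The only nontrivial automorphism of a path is the end-to-end reflection, so Aut(G) ≅ Z_2.

Z_2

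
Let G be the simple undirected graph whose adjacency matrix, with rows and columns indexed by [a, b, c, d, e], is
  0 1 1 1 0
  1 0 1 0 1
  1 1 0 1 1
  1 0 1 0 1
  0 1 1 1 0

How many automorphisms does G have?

8

Vertex c is the unique vertex of degree 4; the remaining 4 vertices each have degree 3 and induce a cycle, so G is the wheel on 5 vertices with hub c. Every automorphism fixes the hub and acts on the rim 4-cycle, so Aut(G) ≅ Aut(C_4) = D_4 of order 8.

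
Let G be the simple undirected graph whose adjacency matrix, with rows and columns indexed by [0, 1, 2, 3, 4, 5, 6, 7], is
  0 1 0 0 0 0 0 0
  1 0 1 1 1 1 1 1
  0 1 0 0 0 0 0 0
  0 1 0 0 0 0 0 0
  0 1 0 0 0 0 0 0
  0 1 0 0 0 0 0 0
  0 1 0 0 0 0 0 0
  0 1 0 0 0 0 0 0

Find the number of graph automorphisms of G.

5040

Vertex 1 has degree 7 and every other vertex has degree 1, so G is the star K_{1,7} with centre 1. Any automorphism fixes the centre and permutes the 7 leaves freely, so Aut(G) ≅ S_7 of order 7! = 5040.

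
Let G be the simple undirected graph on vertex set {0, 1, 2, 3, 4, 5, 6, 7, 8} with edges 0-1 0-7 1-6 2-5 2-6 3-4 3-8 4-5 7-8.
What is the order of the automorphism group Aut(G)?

18

G is 2-regular and connected on 9 vertices, i.e. the cycle C_9. C_9 has 9 rotations and 9 reflections, so Aut(C_9) ≅ D_9 of order 18.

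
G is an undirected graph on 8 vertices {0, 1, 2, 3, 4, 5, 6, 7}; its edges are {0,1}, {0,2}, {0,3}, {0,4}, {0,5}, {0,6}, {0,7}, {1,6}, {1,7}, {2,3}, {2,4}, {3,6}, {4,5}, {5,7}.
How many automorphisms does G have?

14

Vertex 0 is the unique vertex of degree 7; the remaining 7 vertices each have degree 3 and induce a cycle, so G is the wheel on 8 vertices with hub 0. With the hub fixed, the remaining symmetry is that of the rim cycle C_7, giving the dihedral group D_7.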